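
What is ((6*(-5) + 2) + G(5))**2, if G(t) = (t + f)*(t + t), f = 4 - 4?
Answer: 484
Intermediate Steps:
f = 0
G(t) = 2*t**2 (G(t) = (t + 0)*(t + t) = t*(2*t) = 2*t**2)
((6*(-5) + 2) + G(5))**2 = ((6*(-5) + 2) + 2*5**2)**2 = ((-30 + 2) + 2*25)**2 = (-28 + 50)**2 = 22**2 = 484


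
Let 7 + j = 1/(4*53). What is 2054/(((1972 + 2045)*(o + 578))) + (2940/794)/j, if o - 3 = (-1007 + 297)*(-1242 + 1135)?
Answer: -93310382938/176284413171 ≈ -0.52932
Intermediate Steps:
o = 75973 (o = 3 + (-1007 + 297)*(-1242 + 1135) = 3 - 710*(-107) = 3 + 75970 = 75973)
j = -1483/212 (j = -7 + 1/(4*53) = -7 + 1/212 = -1483/212 ≈ -6.9953)
2054/(((1972 + 2045)*(o + 578))) + (2940/794)/j = 2054/(((1972 + 2045)*(75973 + 578))) + (2940/794)/(-1483/212) = 2054/((4017*76551)) + (2940*(1/794))*(-212/1483) = 2054/307505367 + (1470/397)*(-212/1483) = 2054*(1/307505367) - 311640/588751 = 2/299421 - 311640/588751 = -93310382938/176284413171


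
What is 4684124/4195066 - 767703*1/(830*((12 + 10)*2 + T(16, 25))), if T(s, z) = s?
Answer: -497882563033/34819047800 ≈ -14.299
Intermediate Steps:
4684124/4195066 - 767703*1/(830*((12 + 10)*2 + T(16, 25))) = 4684124/4195066 - 767703*1/(830*((12 + 10)*2 + 16)) = 4684124*(1/4195066) - 767703*1/(830*(22*2 + 16)) = 2342062/2097533 - 767703*1/(830*(44 + 16)) = 2342062/2097533 - 767703/(830*60) = 2342062/2097533 - 767703/49800 = 2342062/2097533 - 767703*1/49800 = 2342062/2097533 - 255901/16600 = -497882563033/34819047800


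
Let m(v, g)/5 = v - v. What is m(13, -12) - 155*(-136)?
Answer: 21080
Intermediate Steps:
m(v, g) = 0 (m(v, g) = 5*(v - v) = 5*0 = 0)
m(13, -12) - 155*(-136) = 0 - 155*(-136) = 0 + 21080 = 21080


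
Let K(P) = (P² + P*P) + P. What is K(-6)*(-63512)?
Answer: -4191792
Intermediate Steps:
K(P) = P + 2*P² (K(P) = (P² + P²) + P = 2*P² + P = P + 2*P²)
K(-6)*(-63512) = -6*(1 + 2*(-6))*(-63512) = -6*(1 - 12)*(-63512) = -6*(-11)*(-63512) = 66*(-63512) = -4191792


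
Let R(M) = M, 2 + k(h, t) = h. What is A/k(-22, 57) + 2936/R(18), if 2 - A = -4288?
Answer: -563/36 ≈ -15.639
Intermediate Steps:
A = 4290 (A = 2 - 1*(-4288) = 2 + 4288 = 4290)
k(h, t) = -2 + h
A/k(-22, 57) + 2936/R(18) = 4290/(-2 - 22) + 2936/18 = 4290/(-24) + 2936*(1/18) = 4290*(-1/24) + 1468/9 = -715/4 + 1468/9 = -563/36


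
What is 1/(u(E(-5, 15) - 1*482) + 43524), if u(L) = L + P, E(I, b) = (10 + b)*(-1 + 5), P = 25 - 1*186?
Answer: 1/42981 ≈ 2.3266e-5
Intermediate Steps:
P = -161 (P = 25 - 186 = -161)
E(I, b) = 40 + 4*b (E(I, b) = (10 + b)*4 = 40 + 4*b)
u(L) = -161 + L (u(L) = L - 161 = -161 + L)
1/(u(E(-5, 15) - 1*482) + 43524) = 1/((-161 + ((40 + 4*15) - 1*482)) + 43524) = 1/((-161 + ((40 + 60) - 482)) + 43524) = 1/((-161 + (100 - 482)) + 43524) = 1/((-161 - 382) + 43524) = 1/(-543 + 43524) = 1/42981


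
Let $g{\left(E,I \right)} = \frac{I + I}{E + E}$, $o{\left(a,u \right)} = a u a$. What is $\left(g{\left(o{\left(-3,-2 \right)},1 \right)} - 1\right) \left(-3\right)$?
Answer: $\frac{19}{6} \approx 3.1667$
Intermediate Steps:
$o{\left(a,u \right)} = u a^{2}$
$g{\left(E,I \right)} = \frac{I}{E}$ ($g{\left(E,I \right)} = \frac{2 I}{2 E} = 2 I \frac{1}{2 E} = \frac{I}{E}$)
$\left(g{\left(o{\left(-3,-2 \right)},1 \right)} - 1\right) \left(-3\right) = \left(1 \frac{1}{\left(-2\right) \left(-3\right)^{2}} - 1\right) \left(-3\right) = \left(1 \frac{1}{\left(-2\right) 9} - 1\right) \left(-3\right) = \left(1 \frac{1}{-18} - 1\right) \left(-3\right) = \left(1 \left(- \frac{1}{18}\right) - 1\right) \left(-3\right) = \left(- \frac{1}{18} - 1\right) \left(-3\right) = \left(- \frac{19}{18}\right) \left(-3\right) = \frac{19}{6}$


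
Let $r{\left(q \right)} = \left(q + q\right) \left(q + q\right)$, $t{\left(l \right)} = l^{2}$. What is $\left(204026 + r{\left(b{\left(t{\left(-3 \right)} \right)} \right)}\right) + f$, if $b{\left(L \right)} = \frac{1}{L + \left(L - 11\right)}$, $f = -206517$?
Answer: $- \frac{122055}{49} \approx -2490.9$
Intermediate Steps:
$b{\left(L \right)} = \frac{1}{-11 + 2 L}$ ($b{\left(L \right)} = \frac{1}{L + \left(-11 + L\right)} = \frac{1}{-11 + 2 L}$)
$r{\left(q \right)} = 4 q^{2}$ ($r{\left(q \right)} = 2 q 2 q = 4 q^{2}$)
$\left(204026 + r{\left(b{\left(t{\left(-3 \right)} \right)} \right)}\right) + f = \left(204026 + 4 \left(\frac{1}{-11 + 2 \left(-3\right)^{2}}\right)^{2}\right) - 206517 = \left(204026 + 4 \left(\frac{1}{-11 + 2 \cdot 9}\right)^{2}\right) - 206517 = \left(204026 + 4 \left(\frac{1}{-11 + 18}\right)^{2}\right) - 206517 = \left(204026 + 4 \left(\frac{1}{7}\right)^{2}\right) - 206517 = \left(204026 + \frac{4}{49}\right) - 206517 = \frac{9997278}{49} - 206517 = - \frac{122055}{49}$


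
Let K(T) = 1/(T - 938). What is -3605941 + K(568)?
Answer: -1334198171/370 ≈ -3.6059e+6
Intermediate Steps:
K(T) = 1/(-938 + T)
-3605941 + K(568) = -3605941 + 1/(-938 + 568) = -3605941 + 1/(-370) = -3605941 - 1/370 = -1334198171/370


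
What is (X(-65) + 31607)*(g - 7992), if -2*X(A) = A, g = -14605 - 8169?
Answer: -973420857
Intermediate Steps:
g = -22774
X(A) = -A/2
(X(-65) + 31607)*(g - 7992) = (-½*(-65) + 31607)*(-22774 - 7992) = (65/2 + 31607)*(-30766) = (63279/2)*(-30766) = -973420857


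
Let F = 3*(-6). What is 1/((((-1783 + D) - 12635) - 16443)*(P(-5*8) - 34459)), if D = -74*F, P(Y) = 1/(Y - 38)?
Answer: 26/26456044929 ≈ 9.8276e-10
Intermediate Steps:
F = -18
P(Y) = 1/(-38 + Y)
D = 1332 (D = -74*(-18) = 1332)
1/((((-1783 + D) - 12635) - 16443)*(P(-5*8) - 34459)) = 1/((((-1783 + 1332) - 12635) - 16443)*(1/(-38 - 5*8) - 34459)) = 1/(((-451 - 12635) - 16443)*(1/(-38 - 40) - 34459)) = 1/((-13086 - 16443)*(1/(-78) - 34459)) = 1/(-29529*(-1/78 - 34459)) = 1/(-29529*(-2687803/78)) = 1/(26456044929/26) = 26/26456044929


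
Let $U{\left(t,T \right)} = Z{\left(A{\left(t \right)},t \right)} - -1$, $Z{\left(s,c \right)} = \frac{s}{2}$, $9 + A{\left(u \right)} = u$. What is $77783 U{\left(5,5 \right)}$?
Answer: $-77783$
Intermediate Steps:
$A{\left(u \right)} = -9 + u$
$Z{\left(s,c \right)} = \frac{s}{2}$ ($Z{\left(s,c \right)} = s \frac{1}{2} = \frac{s}{2}$)
$U{\left(t,T \right)} = - \frac{7}{2} + \frac{t}{2}$ ($U{\left(t,T \right)} = \frac{-9 + t}{2} - -1 = \left(- \frac{9}{2} + \frac{t}{2}\right) + 1 = - \frac{7}{2} + \frac{t}{2}$)
$77783 U{\left(5,5 \right)} = 77783 \left(- \frac{7}{2} + \frac{1}{2} \cdot 5\right) = 77783 \left(- \frac{7}{2} + \frac{5}{2}\right) = 77783 \left(-1\right) = -77783$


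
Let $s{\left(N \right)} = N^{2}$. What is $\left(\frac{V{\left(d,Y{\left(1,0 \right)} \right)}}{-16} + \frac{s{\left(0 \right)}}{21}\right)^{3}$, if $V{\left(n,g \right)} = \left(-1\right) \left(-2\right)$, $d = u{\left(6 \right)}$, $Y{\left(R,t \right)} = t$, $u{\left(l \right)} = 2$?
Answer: $- \frac{1}{512} \approx -0.0019531$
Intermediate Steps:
$d = 2$
$V{\left(n,g \right)} = 2$
$\left(\frac{V{\left(d,Y{\left(1,0 \right)} \right)}}{-16} + \frac{s{\left(0 \right)}}{21}\right)^{3} = \left(\frac{2}{-16} + \frac{0^{2}}{21}\right)^{3} = \left(2 \left(- \frac{1}{16}\right) + 0 \cdot \frac{1}{21}\right)^{3} = \left(- \frac{1}{8} + 0\right)^{3} = \left(- \frac{1}{8}\right)^{3} = - \frac{1}{512}$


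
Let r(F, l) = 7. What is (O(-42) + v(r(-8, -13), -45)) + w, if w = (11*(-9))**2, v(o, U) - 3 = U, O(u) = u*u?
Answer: 11523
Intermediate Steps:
O(u) = u**2
v(o, U) = 3 + U
w = 9801 (w = (-99)**2 = 9801)
(O(-42) + v(r(-8, -13), -45)) + w = ((-42)**2 + (3 - 45)) + 9801 = (1764 - 42) + 9801 = 1722 + 9801 = 11523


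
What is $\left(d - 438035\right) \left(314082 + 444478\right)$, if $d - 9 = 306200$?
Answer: $-99997930560$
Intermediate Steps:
$d = 306209$ ($d = 9 + 306200 = 306209$)
$\left(d - 438035\right) \left(314082 + 444478\right) = \left(306209 - 438035\right) \left(314082 + 444478\right) = \left(-131826\right) 758560 = -99997930560$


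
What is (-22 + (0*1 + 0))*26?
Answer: -572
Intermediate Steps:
(-22 + (0*1 + 0))*26 = (-22 + (0 + 0))*26 = (-22 + 0)*26 = -22*26 = -572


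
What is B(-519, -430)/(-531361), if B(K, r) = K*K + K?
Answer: -268842/531361 ≈ -0.50595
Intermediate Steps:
B(K, r) = K + K² (B(K, r) = K² + K = K + K²)
B(-519, -430)/(-531361) = -519*(1 - 519)/(-531361) = -519*(-518)*(-1/531361) = 268842*(-1/531361) = -268842/531361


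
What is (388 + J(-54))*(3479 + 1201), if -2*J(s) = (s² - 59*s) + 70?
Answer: -12626640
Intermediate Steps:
J(s) = -35 - s²/2 + 59*s/2 (J(s) = -((s² - 59*s) + 70)/2 = -(70 + s² - 59*s)/2 = -35 - s²/2 + 59*s/2)
(388 + J(-54))*(3479 + 1201) = (388 + (-35 - ½*(-54)² + (59/2)*(-54)))*(3479 + 1201) = (388 + (-35 - ½*2916 - 1593))*4680 = (388 + (-35 - 1458 - 1593))*4680 = (388 - 3086)*4680 = -2698*4680 = -12626640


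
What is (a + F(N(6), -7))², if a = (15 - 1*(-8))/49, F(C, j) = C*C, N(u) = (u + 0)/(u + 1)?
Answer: 3481/2401 ≈ 1.4498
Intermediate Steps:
N(u) = u/(1 + u)
F(C, j) = C²
a = 23/49 (a = (15 + 8)*(1/49) = 23*(1/49) = 23/49 ≈ 0.46939)
(a + F(N(6), -7))² = (23/49 + (6/(1 + 6))²)² = (23/49 + (6/7)²)² = (23/49 + 36/49)² = (59/49)² = 3481/2401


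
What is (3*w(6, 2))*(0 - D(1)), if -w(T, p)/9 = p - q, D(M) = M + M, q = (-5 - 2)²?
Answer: -2538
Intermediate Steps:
q = 49 (q = (-7)² = 49)
D(M) = 2*M
w(T, p) = 441 - 9*p (w(T, p) = -9*(p - 1*49) = -9*(p - 49) = -9*(-49 + p) = 441 - 9*p)
(3*w(6, 2))*(0 - D(1)) = (3*(441 - 9*2))*(0 - 2) = (3*(441 - 18))*(0 - 1*2) = (3*423)*(0 - 2) = 1269*(-2) = -2538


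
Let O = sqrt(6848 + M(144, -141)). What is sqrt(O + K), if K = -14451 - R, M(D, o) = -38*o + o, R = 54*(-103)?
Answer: sqrt(-8889 + sqrt(12065)) ≈ 93.697*I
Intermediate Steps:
R = -5562
M(D, o) = -37*o
K = -8889 (K = -14451 - 1*(-5562) = -14451 + 5562 = -8889)
O = sqrt(12065) (O = sqrt(6848 - 37*(-141)) = sqrt(6848 + 5217) = sqrt(12065) ≈ 109.84)
sqrt(O + K) = sqrt(sqrt(12065) - 8889) = sqrt(-8889 + sqrt(12065))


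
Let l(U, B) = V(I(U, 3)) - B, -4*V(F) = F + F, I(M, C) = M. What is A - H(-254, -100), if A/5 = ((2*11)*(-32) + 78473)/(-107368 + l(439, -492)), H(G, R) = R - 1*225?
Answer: 7648265/23799 ≈ 321.37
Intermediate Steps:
H(G, R) = -225 + R (H(G, R) = R - 225 = -225 + R)
V(F) = -F/2 (V(F) = -(F + F)/4 = -F/2)
l(U, B) = -B - U/2 (l(U, B) = -U/2 - B = -B - U/2)
A = -86410/23799 (A = 5*(((2*11)*(-32) + 78473)/(-107368 + (-1*(-492) - 1/2*439))) = 5*((22*(-32) + 78473)/(-107368 + (492 - 439/2))) = 5*((-704 + 78473)/(-107368 + 545/2)) = 5*(77769/(-214191/2)) = 5*(77769*(-2/214191)) = 5*(-17282/23799) = -86410/23799 ≈ -3.6308)
A - H(-254, -100) = -86410/23799 - (-225 - 100) = -86410/23799 - 1*(-325) = -86410/23799 + 325 = 7648265/23799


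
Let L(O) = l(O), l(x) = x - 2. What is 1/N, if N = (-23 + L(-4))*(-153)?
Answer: 1/4437 ≈ 0.00022538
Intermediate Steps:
l(x) = -2 + x
L(O) = -2 + O
N = 4437 (N = (-23 + (-2 - 4))*(-153) = (-23 - 6)*(-153) = -29*(-153) = 4437)
1/N = 1/4437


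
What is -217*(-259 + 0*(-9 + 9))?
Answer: 56203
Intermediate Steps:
-217*(-259 + 0*(-9 + 9)) = -217*(-259 + 0*0) = -217*(-259 + 0) = -217*(-259) = 56203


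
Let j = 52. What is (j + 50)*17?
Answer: 1734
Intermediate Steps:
(j + 50)*17 = (52 + 50)*17 = 102*17 = 1734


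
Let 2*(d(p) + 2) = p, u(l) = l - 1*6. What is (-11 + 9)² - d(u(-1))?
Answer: 19/2 ≈ 9.5000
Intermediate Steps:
u(l) = -6 + l (u(l) = l - 6 = -6 + l)
d(p) = -2 + p/2
(-11 + 9)² - d(u(-1)) = (-11 + 9)² - (-2 + (-6 - 1)/2) = (-2)² - (-2 + (½)*(-7)) = 4 - (-2 - 7/2) = 4 - 1*(-11/2) = 4 + 11/2 = 19/2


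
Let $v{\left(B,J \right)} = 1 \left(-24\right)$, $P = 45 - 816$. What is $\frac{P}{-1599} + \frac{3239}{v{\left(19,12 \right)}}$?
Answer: $- \frac{1720219}{12792} \approx -134.48$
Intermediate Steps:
$P = -771$ ($P = 45 - 816 = -771$)
$v{\left(B,J \right)} = -24$
$\frac{P}{-1599} + \frac{3239}{v{\left(19,12 \right)}} = - \frac{771}{-1599} + \frac{3239}{-24} = \left(-771\right) \left(- \frac{1}{1599}\right) + 3239 \left(- \frac{1}{24}\right) = \frac{257}{533} - \frac{3239}{24} = - \frac{1720219}{12792}$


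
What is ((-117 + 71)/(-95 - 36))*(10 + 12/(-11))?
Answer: 4508/1441 ≈ 3.1284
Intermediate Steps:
((-117 + 71)/(-95 - 36))*(10 + 12/(-11)) = (-46/(-131))*(10 + 12*(-1/11)) = (-46*(-1/131))*(10 - 12/11) = (46/131)*(98/11) = 4508/1441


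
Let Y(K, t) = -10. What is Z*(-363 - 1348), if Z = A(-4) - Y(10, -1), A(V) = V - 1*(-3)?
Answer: -15399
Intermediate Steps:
A(V) = 3 + V (A(V) = V + 3 = 3 + V)
Z = 9 (Z = (3 - 4) - 1*(-10) = -1 + 10 = 9)
Z*(-363 - 1348) = 9*(-363 - 1348) = 9*(-1711) = -15399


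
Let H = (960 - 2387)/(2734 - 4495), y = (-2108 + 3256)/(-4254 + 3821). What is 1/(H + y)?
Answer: -762513/1403737 ≈ -0.54320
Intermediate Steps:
y = -1148/433 (y = 1148/(-433) = 1148*(-1/433) = -1148/433 ≈ -2.6513)
H = 1427/1761 (H = -1427/(-1761) = -1427*(-1/1761) = 1427/1761 ≈ 0.81034)
1/(H + y) = 1/(1427/1761 - 1148/433) = 1/(-1403737/762513) = -762513/1403737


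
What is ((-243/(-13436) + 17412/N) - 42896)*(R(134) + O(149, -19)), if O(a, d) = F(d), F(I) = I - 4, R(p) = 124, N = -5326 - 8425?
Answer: -800488476156295/184758436 ≈ -4.3326e+6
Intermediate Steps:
N = -13751
F(I) = -4 + I
O(a, d) = -4 + d
((-243/(-13436) + 17412/N) - 42896)*(R(134) + O(149, -19)) = ((-243/(-13436) + 17412/(-13751)) - 42896)*(124 + (-4 - 19)) = ((-243*(-1/13436) + 17412*(-1/13751)) - 42896)*(124 - 23) = ((243/13436 - 17412/13751) - 42896)*101 = (-230606139/184758436 - 42896)*101 = -7925628476795/184758436*101 = -800488476156295/184758436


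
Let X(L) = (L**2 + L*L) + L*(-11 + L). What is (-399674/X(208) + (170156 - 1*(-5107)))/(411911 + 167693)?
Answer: 11173166939/36950914208 ≈ 0.30238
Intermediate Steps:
X(L) = 2*L**2 + L*(-11 + L) (X(L) = (L**2 + L**2) + L*(-11 + L) = 2*L**2 + L*(-11 + L))
(-399674/X(208) + (170156 - 1*(-5107)))/(411911 + 167693) = (-399674*1/(208*(-11 + 3*208)) + (170156 - 1*(-5107)))/(411911 + 167693) = (-399674*1/(208*(-11 + 624)) + (170156 + 5107))/579604 = (-399674/(208*613) + 175263)*(1/579604) = (-399674/127504 + 175263)*(1/579604) = (-399674*1/127504 + 175263)*(1/579604) = (-199837/63752 + 175263)*(1/579604) = (11173166939/63752)*(1/579604) = 11173166939/36950914208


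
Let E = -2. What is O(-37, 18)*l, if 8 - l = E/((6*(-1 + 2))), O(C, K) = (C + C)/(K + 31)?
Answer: -1850/147 ≈ -12.585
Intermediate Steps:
O(C, K) = 2*C/(31 + K) (O(C, K) = (2*C)/(31 + K) = 2*C/(31 + K))
l = 25/3 (l = 8 - (-2)/(6*(-1 + 2)) = 8 - (-2)/(6*1) = 8 - (-2)/6 = 8 - 1*(-1/3) = 8 + 1/3 = 25/3 ≈ 8.3333)
O(-37, 18)*l = (2*(-37)/(31 + 18))*(25/3) = (2*(-37)/49)*(25/3) = (2*(-37)*(1/49))*(25/3) = -74/49*25/3 = -1850/147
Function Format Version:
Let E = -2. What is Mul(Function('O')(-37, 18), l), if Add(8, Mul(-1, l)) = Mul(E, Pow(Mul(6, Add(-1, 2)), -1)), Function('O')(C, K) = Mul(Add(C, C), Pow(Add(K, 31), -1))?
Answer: Rational(-1850, 147) ≈ -12.585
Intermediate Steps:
Function('O')(C, K) = Mul(2, C, Pow(Add(31, K), -1)) (Function('O')(C, K) = Mul(Mul(2, C), Pow(Add(31, K), -1)) = Mul(2, C, Pow(Add(31, K), -1)))
l = Rational(25, 3) (l = Add(8, Mul(-1, Mul(-2, Pow(Mul(6, Add(-1, 2)), -1)))) = Add(8, Mul(-1, Mul(-2, Pow(Mul(6, 1), -1)))) = Add(8, Mul(-1, Mul(-2, Pow(6, -1)))) = Add(8, Mul(-1, Mul(-2, Rational(1, 6)))) = Add(8, Mul(-1, Rational(-1, 3))) = Add(8, Rational(1, 3)) = Rational(25, 3) ≈ 8.3333)
Mul(Function('O')(-37, 18), l) = Mul(Mul(2, -37, Pow(Add(31, 18), -1)), Rational(25, 3)) = Mul(Mul(2, -37, Pow(49, -1)), Rational(25, 3)) = Mul(Mul(2, -37, Rational(1, 49)), Rational(25, 3)) = Mul(Rational(-74, 49), Rational(25, 3)) = Rational(-1850, 147)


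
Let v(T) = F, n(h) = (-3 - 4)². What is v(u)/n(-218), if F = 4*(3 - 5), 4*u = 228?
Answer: -8/49 ≈ -0.16327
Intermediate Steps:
u = 57 (u = (¼)*228 = 57)
F = -8 (F = 4*(-2) = -8)
n(h) = 49 (n(h) = (-7)² = 49)
v(T) = -8
v(u)/n(-218) = -8/49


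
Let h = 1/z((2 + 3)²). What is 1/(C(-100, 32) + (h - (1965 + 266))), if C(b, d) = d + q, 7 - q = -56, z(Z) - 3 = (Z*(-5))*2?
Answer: -247/527593 ≈ -0.00046816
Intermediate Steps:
z(Z) = 3 - 10*Z (z(Z) = 3 + (Z*(-5))*2 = 3 - 5*Z*2 = 3 - 10*Z)
q = 63 (q = 7 - 1*(-56) = 7 + 56 = 63)
h = -1/247 (h = 1/(3 - 10*(2 + 3)²) = 1/(3 - 10*5²) = 1/(3 - 10*25) = 1/(3 - 250) = 1/(-247) = -1/247 ≈ -0.0040486)
C(b, d) = 63 + d (C(b, d) = d + 63 = 63 + d)
1/(C(-100, 32) + (h - (1965 + 266))) = 1/((63 + 32) + (-1/247 - (1965 + 266))) = 1/(95 + (-1/247 - 1*2231)) = 1/(95 + (-1/247 - 2231)) = 1/(95 - 551058/247) = 1/(-527593/247) = -247/527593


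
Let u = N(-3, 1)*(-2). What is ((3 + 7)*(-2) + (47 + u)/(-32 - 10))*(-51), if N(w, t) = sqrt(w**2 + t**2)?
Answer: 15079/14 - 17*sqrt(10)/7 ≈ 1069.4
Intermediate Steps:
N(w, t) = sqrt(t**2 + w**2)
u = -2*sqrt(10) (u = sqrt(1**2 + (-3)**2)*(-2) = sqrt(1 + 9)*(-2) = sqrt(10)*(-2) = -2*sqrt(10) ≈ -6.3246)
((3 + 7)*(-2) + (47 + u)/(-32 - 10))*(-51) = ((3 + 7)*(-2) + (47 - 2*sqrt(10))/(-32 - 10))*(-51) = (10*(-2) + (47 - 2*sqrt(10))/(-42))*(-51) = (-20 + (47 - 2*sqrt(10))*(-1/42))*(-51) = (-20 + (-47/42 + sqrt(10)/21))*(-51) = (-887/42 + sqrt(10)/21)*(-51) = 15079/14 - 17*sqrt(10)/7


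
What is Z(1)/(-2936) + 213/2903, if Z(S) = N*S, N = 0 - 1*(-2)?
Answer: 309781/4261604 ≈ 0.072691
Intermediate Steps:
N = 2 (N = 0 + 2 = 2)
Z(S) = 2*S
Z(1)/(-2936) + 213/2903 = (2*1)/(-2936) + 213/2903 = 2*(-1/2936) + 213*(1/2903) = -1/1468 + 213/2903 = 309781/4261604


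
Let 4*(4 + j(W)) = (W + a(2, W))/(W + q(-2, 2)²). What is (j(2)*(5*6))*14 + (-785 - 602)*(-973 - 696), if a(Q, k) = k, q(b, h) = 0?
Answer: 2313433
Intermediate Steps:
j(W) = -7/2 (j(W) = -4 + ((W + W)/(W + 0²))/4 = -4 + ((2*W)/(W + 0))/4 = -4 + ((2*W)/W)/4 = -4 + (¼)*2 = -4 + ½ = -7/2)
(j(2)*(5*6))*14 + (-785 - 602)*(-973 - 696) = -35*6/2*14 + (-785 - 602)*(-973 - 696) = -7/2*30*14 - 1387*(-1669) = -105*14 + 2314903 = -1470 + 2314903 = 2313433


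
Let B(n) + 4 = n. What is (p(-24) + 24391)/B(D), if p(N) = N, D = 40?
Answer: 24367/36 ≈ 676.86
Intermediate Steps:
B(n) = -4 + n
(p(-24) + 24391)/B(D) = (-24 + 24391)/(-4 + 40) = 24367/36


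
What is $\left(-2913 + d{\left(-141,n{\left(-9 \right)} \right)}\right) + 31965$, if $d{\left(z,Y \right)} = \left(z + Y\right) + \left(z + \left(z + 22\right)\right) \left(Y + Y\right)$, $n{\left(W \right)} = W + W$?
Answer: $38253$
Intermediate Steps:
$n{\left(W \right)} = 2 W$
$d{\left(z,Y \right)} = Y + z + 2 Y \left(22 + 2 z\right)$ ($d{\left(z,Y \right)} = \left(Y + z\right) + \left(z + \left(22 + z\right)\right) 2 Y = \left(Y + z\right) + \left(22 + 2 z\right) 2 Y = \left(Y + z\right) + 2 Y \left(22 + 2 z\right) = Y + z + 2 Y \left(22 + 2 z\right)$)
$\left(-2913 + d{\left(-141,n{\left(-9 \right)} \right)}\right) + 31965 = \left(-2913 + \left(-141 + 45 \cdot 2 \left(-9\right) + 4 \cdot 2 \left(-9\right) \left(-141\right)\right)\right) + 31965 = \left(-2913 + \left(-141 + 45 \left(-18\right) + 4 \left(-18\right) \left(-141\right)\right)\right) + 31965 = \left(-2913 - -9201\right) + 31965 = \left(-2913 + 9201\right) + 31965 = 6288 + 31965 = 38253$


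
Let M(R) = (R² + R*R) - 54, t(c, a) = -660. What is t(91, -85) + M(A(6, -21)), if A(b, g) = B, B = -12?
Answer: -426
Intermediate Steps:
A(b, g) = -12
M(R) = -54 + 2*R² (M(R) = (R² + R²) - 54 = 2*R² - 54 = -54 + 2*R²)
t(91, -85) + M(A(6, -21)) = -660 + (-54 + 2*(-12)²) = -660 + (-54 + 2*144) = -660 + (-54 + 288) = -660 + 234 = -426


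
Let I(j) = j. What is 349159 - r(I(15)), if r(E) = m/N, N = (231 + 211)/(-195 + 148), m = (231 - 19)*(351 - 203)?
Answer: 77901475/221 ≈ 3.5250e+5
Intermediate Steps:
m = 31376 (m = 212*148 = 31376)
N = -442/47 (N = 442/(-47) = 442*(-1/47) = -442/47 ≈ -9.4043)
r(E) = -737336/221 (r(E) = 31376/(-442/47) = 31376*(-47/442) = -737336/221)
349159 - r(I(15)) = 349159 - 1*(-737336/221) = 349159 + 737336/221 = 77901475/221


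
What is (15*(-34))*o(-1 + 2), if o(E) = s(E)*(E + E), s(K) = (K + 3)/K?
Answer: -4080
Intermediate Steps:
s(K) = (3 + K)/K
o(E) = 6 + 2*E (o(E) = ((3 + E)/E)*(E + E) = ((3 + E)/E)*(2*E) = 6 + 2*E)
(15*(-34))*o(-1 + 2) = (15*(-34))*(6 + 2*(-1 + 2)) = -510*(6 + 2*1) = -510*(6 + 2) = -510*8 = -4080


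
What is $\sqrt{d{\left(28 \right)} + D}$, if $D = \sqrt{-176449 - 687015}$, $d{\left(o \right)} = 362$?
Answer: $\sqrt{362 + 2 i \sqrt{215866}} \approx 26.07 + 17.822 i$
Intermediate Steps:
$D = 2 i \sqrt{215866}$ ($D = \sqrt{-863464} = 2 i \sqrt{215866} \approx 929.23 i$)
$\sqrt{d{\left(28 \right)} + D} = \sqrt{362 + 2 i \sqrt{215866}}$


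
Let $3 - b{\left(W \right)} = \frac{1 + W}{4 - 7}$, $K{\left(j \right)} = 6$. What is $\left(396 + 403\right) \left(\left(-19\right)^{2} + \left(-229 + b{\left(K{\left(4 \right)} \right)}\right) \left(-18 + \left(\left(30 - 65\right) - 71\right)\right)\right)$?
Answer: $\frac{67345313}{3} \approx 2.2448 \cdot 10^{7}$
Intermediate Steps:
$b{\left(W \right)} = \frac{10}{3} + \frac{W}{3}$ ($b{\left(W \right)} = 3 - \frac{1 + W}{4 - 7} = 3 - \frac{1 + W}{-3} = 3 - \left(1 + W\right) \left(- \frac{1}{3}\right) = 3 - \left(- \frac{1}{3} - \frac{W}{3}\right) = 3 + \left(\frac{1}{3} + \frac{W}{3}\right) = \frac{10}{3} + \frac{W}{3}$)
$\left(396 + 403\right) \left(\left(-19\right)^{2} + \left(-229 + b{\left(K{\left(4 \right)} \right)}\right) \left(-18 + \left(\left(30 - 65\right) - 71\right)\right)\right) = \left(396 + 403\right) \left(\left(-19\right)^{2} + \left(-229 + \left(\frac{10}{3} + \frac{1}{3} \cdot 6\right)\right) \left(-18 + \left(\left(30 - 65\right) - 71\right)\right)\right) = 799 \left(361 + \left(-229 + \left(\frac{10}{3} + 2\right)\right) \left(-18 - 106\right)\right) = 799 \left(361 + \left(-229 + \frac{16}{3}\right) \left(-18 - 106\right)\right) = 799 \left(361 - - \frac{83204}{3}\right) = 799 \left(361 + \frac{83204}{3}\right) = 799 \cdot \frac{84287}{3} = \frac{67345313}{3}$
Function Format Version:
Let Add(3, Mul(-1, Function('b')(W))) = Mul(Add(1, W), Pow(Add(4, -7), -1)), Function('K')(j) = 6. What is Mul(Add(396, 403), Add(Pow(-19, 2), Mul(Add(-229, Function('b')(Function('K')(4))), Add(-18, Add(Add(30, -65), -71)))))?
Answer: Rational(67345313, 3) ≈ 2.2448e+7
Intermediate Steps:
Function('b')(W) = Add(Rational(10, 3), Mul(Rational(1, 3), W)) (Function('b')(W) = Add(3, Mul(-1, Mul(Add(1, W), Pow(Add(4, -7), -1)))) = Add(3, Mul(-1, Mul(Add(1, W), Pow(-3, -1)))) = Add(3, Mul(-1, Mul(Add(1, W), Rational(-1, 3)))) = Add(3, Mul(-1, Add(Rational(-1, 3), Mul(Rational(-1, 3), W)))) = Add(3, Add(Rational(1, 3), Mul(Rational(1, 3), W))) = Add(Rational(10, 3), Mul(Rational(1, 3), W)))
Mul(Add(396, 403), Add(Pow(-19, 2), Mul(Add(-229, Function('b')(Function('K')(4))), Add(-18, Add(Add(30, -65), -71))))) = Mul(Add(396, 403), Add(Pow(-19, 2), Mul(Add(-229, Add(Rational(10, 3), Mul(Rational(1, 3), 6))), Add(-18, Add(Add(30, -65), -71))))) = Mul(799, Add(361, Mul(Add(-229, Add(Rational(10, 3), 2)), Add(-18, Add(-35, -71))))) = Mul(799, Add(361, Mul(Add(-229, Rational(16, 3)), Add(-18, -106)))) = Mul(799, Add(361, Mul(Rational(-671, 3), -124))) = Mul(799, Add(361, Rational(83204, 3))) = Mul(799, Rational(84287, 3)) = Rational(67345313, 3)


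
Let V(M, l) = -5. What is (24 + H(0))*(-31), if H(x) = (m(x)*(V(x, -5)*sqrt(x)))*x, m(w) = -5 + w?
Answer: -744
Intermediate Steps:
H(x) = -5*x**(3/2)*(-5 + x) (H(x) = ((-5 + x)*(-5*sqrt(x)))*x = (-5*sqrt(x)*(-5 + x))*x = -5*x**(3/2)*(-5 + x))
(24 + H(0))*(-31) = (24 + 5*0**(3/2)*(5 - 1*0))*(-31) = (24 + 5*0*(5 + 0))*(-31) = (24 + 5*0*5)*(-31) = (24 + 0)*(-31) = 24*(-31) = -744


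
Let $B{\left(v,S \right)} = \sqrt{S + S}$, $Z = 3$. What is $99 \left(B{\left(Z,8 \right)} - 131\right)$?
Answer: $-12573$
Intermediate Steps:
$B{\left(v,S \right)} = \sqrt{2} \sqrt{S}$ ($B{\left(v,S \right)} = \sqrt{2 S} = \sqrt{2} \sqrt{S}$)
$99 \left(B{\left(Z,8 \right)} - 131\right) = 99 \left(\sqrt{2} \sqrt{8} - 131\right) = 99 \left(\sqrt{2} \cdot 2 \sqrt{2} - 131\right) = 99 \left(4 - 131\right) = 99 \left(-127\right) = -12573$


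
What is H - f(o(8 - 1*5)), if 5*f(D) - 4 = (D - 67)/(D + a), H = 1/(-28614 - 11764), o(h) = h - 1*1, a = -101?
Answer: -18614753/19987110 ≈ -0.93134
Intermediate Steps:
o(h) = -1 + h (o(h) = h - 1 = -1 + h)
H = -1/40378 (H = 1/(-40378) = -1/40378 ≈ -2.4766e-5)
f(D) = 4/5 + (-67 + D)/(5*(-101 + D)) (f(D) = 4/5 + ((D - 67)/(D - 101))/5 = 4/5 + ((-67 + D)/(-101 + D))/5 = 4/5 + (-67 + D)/(5*(-101 + D)))
H - f(o(8 - 1*5)) = -1/40378 - (-471/5 + (-1 + (8 - 1*5)))/(-101 + (-1 + (8 - 1*5))) = -1/40378 - (-471/5 + (-1 + (8 - 5)))/(-101 + (-1 + (8 - 5))) = -1/40378 - (-471/5 + (-1 + 3))/(-101 + (-1 + 3)) = -1/40378 - (-471/5 + 2)/(-101 + 2) = -1/40378 - (-461)/((-99)*5) = -1/40378 - (-1)*(-461)/(99*5) = -1/40378 - 1*461/495 = -1/40378 - 461/495 = -18614753/19987110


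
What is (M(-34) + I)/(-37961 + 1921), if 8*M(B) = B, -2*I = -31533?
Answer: -63049/144160 ≈ -0.43735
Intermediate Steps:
I = 31533/2 (I = -1/2*(-31533) = 31533/2 ≈ 15767.)
M(B) = B/8
(M(-34) + I)/(-37961 + 1921) = ((1/8)*(-34) + 31533/2)/(-37961 + 1921) = (-17/4 + 31533/2)/(-36040) = (63049/4)*(-1/36040) = -63049/144160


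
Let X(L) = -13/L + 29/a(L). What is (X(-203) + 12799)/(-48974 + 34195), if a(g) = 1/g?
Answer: -1403149/3000137 ≈ -0.46769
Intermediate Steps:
X(L) = -13/L + 29*L (X(L) = -13/L + 29/(1/L) = -13/L + 29*L)
(X(-203) + 12799)/(-48974 + 34195) = ((-13/(-203) + 29*(-203)) + 12799)/(-48974 + 34195) = ((-13*(-1/203) - 5887) + 12799)/(-14779) = ((13/203 - 5887) + 12799)*(-1/14779) = (-1195048/203 + 12799)*(-1/14779) = (1403149/203)*(-1/14779) = -1403149/3000137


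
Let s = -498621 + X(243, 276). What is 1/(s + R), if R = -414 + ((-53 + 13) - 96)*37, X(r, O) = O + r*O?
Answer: -1/436723 ≈ -2.2898e-6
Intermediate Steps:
X(r, O) = O + O*r
s = -431277 (s = -498621 + 276*(1 + 243) = -498621 + 276*244 = -498621 + 67344 = -431277)
R = -5446 (R = -414 + (-40 - 96)*37 = -414 - 136*37 = -414 - 5032 = -5446)
1/(s + R) = 1/(-431277 - 5446) = 1/(-436723) = -1/436723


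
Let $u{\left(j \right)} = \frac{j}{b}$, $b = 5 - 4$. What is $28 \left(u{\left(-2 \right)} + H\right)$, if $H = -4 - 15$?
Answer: $-588$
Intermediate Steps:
$b = 1$ ($b = 5 - 4 = 1$)
$u{\left(j \right)} = j$ ($u{\left(j \right)} = \frac{j}{1} = j 1 = j$)
$H = -19$ ($H = -4 - 15 = -19$)
$28 \left(u{\left(-2 \right)} + H\right) = 28 \left(-2 - 19\right) = 28 \left(-21\right) = -588$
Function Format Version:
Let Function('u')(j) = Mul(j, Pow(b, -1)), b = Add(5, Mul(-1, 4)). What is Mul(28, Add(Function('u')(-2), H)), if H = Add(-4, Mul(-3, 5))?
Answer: -588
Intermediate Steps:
b = 1 (b = Add(5, -4) = 1)
Function('u')(j) = j (Function('u')(j) = Mul(j, Pow(1, -1)) = Mul(j, 1) = j)
H = -19 (H = Add(-4, -15) = -19)
Mul(28, Add(Function('u')(-2), H)) = Mul(28, Add(-2, -19)) = Mul(28, -21) = -588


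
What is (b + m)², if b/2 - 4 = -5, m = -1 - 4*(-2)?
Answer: 25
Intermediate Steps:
m = 7 (m = -1 + 8 = 7)
b = -2 (b = 8 + 2*(-5) = 8 - 10 = -2)
(b + m)² = (-2 + 7)² = 5² = 25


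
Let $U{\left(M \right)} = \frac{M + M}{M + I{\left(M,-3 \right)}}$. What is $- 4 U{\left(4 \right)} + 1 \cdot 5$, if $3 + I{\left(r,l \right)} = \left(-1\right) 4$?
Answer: $\frac{47}{3} \approx 15.667$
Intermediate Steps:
$I{\left(r,l \right)} = -7$ ($I{\left(r,l \right)} = -3 - 4 = -7$)
$U{\left(M \right)} = \frac{2 M}{-7 + M}$ ($U{\left(M \right)} = \frac{M + M}{M - 7} = \frac{2 M}{-7 + M}$)
$- 4 U{\left(4 \right)} + 1 \cdot 5 = - 4 \cdot 2 \cdot 4 \frac{1}{-7 + 4} + 1 \cdot 5 = - 4 \cdot 2 \cdot 4 \frac{1}{-3} + 5 = - 4 \cdot 2 \cdot 4 \left(- \frac{1}{3}\right) + 5 = \left(-4\right) \left(- \frac{8}{3}\right) + 5 = \frac{32}{3} + 5 = \frac{47}{3}$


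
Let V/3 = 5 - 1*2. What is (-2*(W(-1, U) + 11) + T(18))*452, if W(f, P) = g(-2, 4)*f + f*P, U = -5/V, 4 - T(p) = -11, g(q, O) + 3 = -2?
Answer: -73676/9 ≈ -8186.2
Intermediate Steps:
g(q, O) = -5 (g(q, O) = -3 - 2 = -5)
T(p) = 15 (T(p) = 4 - 1*(-11) = 4 + 11 = 15)
V = 9 (V = 3*(5 - 1*2) = 3*(5 - 2) = 3*3 = 9)
U = -5/9 ≈ -0.55556
W(f, P) = -5*f + P*f (W(f, P) = -5*f + f*P = -5*f + P*f)
(-2*(W(-1, U) + 11) + T(18))*452 = (-2*(-(-5 - 5/9) + 11) + 15)*452 = (-2*(-1*(-50/9) + 11) + 15)*452 = (-2*(50/9 + 11) + 15)*452 = (-2*149/9 + 15)*452 = (-298/9 + 15)*452 = -163/9*452 = -73676/9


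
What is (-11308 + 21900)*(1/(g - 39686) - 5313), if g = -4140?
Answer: -1233160566544/21913 ≈ -5.6275e+7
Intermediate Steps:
(-11308 + 21900)*(1/(g - 39686) - 5313) = (-11308 + 21900)*(1/(-4140 - 39686) - 5313) = 10592*(1/(-43826) - 5313) = 10592*(-1/43826 - 5313) = 10592*(-232847539/43826) = -1233160566544/21913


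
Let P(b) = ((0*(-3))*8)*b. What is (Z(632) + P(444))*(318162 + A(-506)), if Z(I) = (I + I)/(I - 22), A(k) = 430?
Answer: 201350144/305 ≈ 6.6016e+5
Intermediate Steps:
Z(I) = 2*I/(-22 + I) (Z(I) = (2*I)/(-22 + I) = 2*I/(-22 + I))
P(b) = 0 (P(b) = (0*8)*b = 0*b = 0)
(Z(632) + P(444))*(318162 + A(-506)) = (2*632/(-22 + 632) + 0)*(318162 + 430) = (2*632/610 + 0)*318592 = (2*632*(1/610) + 0)*318592 = (632/305 + 0)*318592 = (632/305)*318592 = 201350144/305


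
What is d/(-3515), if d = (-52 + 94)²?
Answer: -1764/3515 ≈ -0.50185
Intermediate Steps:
d = 1764 (d = 42² = 1764)
d/(-3515) = 1764/(-3515) = 1764*(-1/3515) = -1764/3515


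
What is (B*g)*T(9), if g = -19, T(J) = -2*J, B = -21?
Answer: -7182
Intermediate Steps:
(B*g)*T(9) = (-21*(-19))*(-2*9) = 399*(-18) = -7182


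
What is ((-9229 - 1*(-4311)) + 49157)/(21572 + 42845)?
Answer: 44239/64417 ≈ 0.68676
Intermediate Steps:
((-9229 - 1*(-4311)) + 49157)/(21572 + 42845) = ((-9229 + 4311) + 49157)/64417 = (-4918 + 49157)*(1/64417) = 44239*(1/64417) = 44239/64417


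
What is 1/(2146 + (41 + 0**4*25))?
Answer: 1/2187 ≈ 0.00045725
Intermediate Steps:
1/(2146 + (41 + 0**4*25)) = 1/(2146 + (41 + 0*25)) = 1/(2146 + (41 + 0)) = 1/(2146 + 41) = 1/2187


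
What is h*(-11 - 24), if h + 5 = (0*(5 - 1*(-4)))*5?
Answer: 175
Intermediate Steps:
h = -5 (h = -5 + (0*(5 - 1*(-4)))*5 = -5 + (0*(5 + 4))*5 = -5 + (0*9)*5 = -5 + 0*5 = -5 + 0 = -5)
h*(-11 - 24) = -5*(-11 - 24) = -5*(-35) = 175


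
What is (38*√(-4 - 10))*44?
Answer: 1672*I*√14 ≈ 6256.1*I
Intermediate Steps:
(38*√(-4 - 10))*44 = (38*√(-14))*44 = (38*(I*√14))*44 = (38*I*√14)*44 = 1672*I*√14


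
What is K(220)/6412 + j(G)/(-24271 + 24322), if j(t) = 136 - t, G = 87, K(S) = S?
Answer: 81352/81753 ≈ 0.99510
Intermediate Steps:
K(220)/6412 + j(G)/(-24271 + 24322) = 220/6412 + (136 - 1*87)/(-24271 + 24322) = 220*(1/6412) + (136 - 87)/51 = 55/1603 + 49*(1/51) = 55/1603 + 49/51 = 81352/81753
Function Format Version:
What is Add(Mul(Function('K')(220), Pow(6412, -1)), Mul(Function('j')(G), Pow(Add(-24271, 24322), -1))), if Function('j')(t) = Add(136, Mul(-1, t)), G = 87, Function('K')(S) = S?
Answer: Rational(81352, 81753) ≈ 0.99510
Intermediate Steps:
Add(Mul(Function('K')(220), Pow(6412, -1)), Mul(Function('j')(G), Pow(Add(-24271, 24322), -1))) = Add(Mul(220, Pow(6412, -1)), Mul(Add(136, Mul(-1, 87)), Pow(Add(-24271, 24322), -1))) = Add(Mul(220, Rational(1, 6412)), Mul(Add(136, -87), Pow(51, -1))) = Add(Rational(55, 1603), Mul(49, Rational(1, 51))) = Add(Rational(55, 1603), Rational(49, 51)) = Rational(81352, 81753)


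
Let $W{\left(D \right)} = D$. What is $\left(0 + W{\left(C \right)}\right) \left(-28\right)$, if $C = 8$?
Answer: $-224$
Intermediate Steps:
$\left(0 + W{\left(C \right)}\right) \left(-28\right) = \left(0 + 8\right) \left(-28\right) = 8 \left(-28\right) = -224$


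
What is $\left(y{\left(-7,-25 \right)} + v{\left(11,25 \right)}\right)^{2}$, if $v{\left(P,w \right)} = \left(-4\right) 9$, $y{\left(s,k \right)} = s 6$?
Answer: $6084$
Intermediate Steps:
$y{\left(s,k \right)} = 6 s$
$v{\left(P,w \right)} = -36$
$\left(y{\left(-7,-25 \right)} + v{\left(11,25 \right)}\right)^{2} = \left(6 \left(-7\right) - 36\right)^{2} = \left(-42 - 36\right)^{2} = \left(-78\right)^{2} = 6084$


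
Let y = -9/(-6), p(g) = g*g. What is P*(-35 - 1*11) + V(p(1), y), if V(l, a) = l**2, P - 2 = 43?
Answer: -2069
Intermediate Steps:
P = 45 (P = 2 + 43 = 45)
p(g) = g**2
y = 3/2 (y = -9*(-1/6) = 3/2 ≈ 1.5000)
P*(-35 - 1*11) + V(p(1), y) = 45*(-35 - 1*11) + (1**2)**2 = 45*(-35 - 11) + 1**2 = 45*(-46) + 1 = -2070 + 1 = -2069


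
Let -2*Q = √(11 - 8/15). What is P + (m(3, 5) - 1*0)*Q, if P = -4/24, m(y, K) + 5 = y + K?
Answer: -⅙ - √2355/10 ≈ -5.0195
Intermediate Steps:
m(y, K) = -5 + K + y (m(y, K) = -5 + (y + K) = -5 + (K + y) = -5 + K + y)
Q = -√2355/30 (Q = -√(11 - 8/15)/2 = -√2355/30 ≈ -1.6176)
P = -⅙ (P = -4*1/24 = -⅙ ≈ -0.16667)
P + (m(3, 5) - 1*0)*Q = -⅙ + ((-5 + 5 + 3) - 1*0)*(-√2355/30) = -⅙ + (3 + 0)*(-√2355/30) = -⅙ + 3*(-√2355/30) = -⅙ - √2355/10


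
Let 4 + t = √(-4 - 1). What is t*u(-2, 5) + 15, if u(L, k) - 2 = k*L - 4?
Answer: 63 - 12*I*√5 ≈ 63.0 - 26.833*I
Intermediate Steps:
u(L, k) = -2 + L*k (u(L, k) = 2 + (k*L - 4) = 2 + (L*k - 4) = 2 + (-4 + L*k) = -2 + L*k)
t = -4 + I*√5 (t = -4 + √(-4 - 1) = -4 + √(-5) = -4 + I*√5 ≈ -4.0 + 2.2361*I)
t*u(-2, 5) + 15 = (-4 + I*√5)*(-2 - 2*5) + 15 = (-4 + I*√5)*(-2 - 10) + 15 = (-4 + I*√5)*(-12) + 15 = (48 - 12*I*√5) + 15 = 63 - 12*I*√5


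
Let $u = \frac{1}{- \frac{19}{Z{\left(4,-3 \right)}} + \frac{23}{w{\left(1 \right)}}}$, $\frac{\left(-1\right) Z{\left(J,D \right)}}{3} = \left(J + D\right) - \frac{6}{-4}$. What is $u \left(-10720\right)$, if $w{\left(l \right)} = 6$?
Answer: $- \frac{321600}{191} \approx -1683.8$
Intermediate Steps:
$Z{\left(J,D \right)} = - \frac{9}{2} - 3 D - 3 J$ ($Z{\left(J,D \right)} = - 3 \left(\left(J + D\right) - \frac{6}{-4}\right) = - 3 \left(\left(D + J\right) - - \frac{3}{2}\right) = - 3 \left(\left(D + J\right) + \frac{3}{2}\right) = - 3 \left(\frac{3}{2} + D + J\right) = - \frac{9}{2} - 3 D - 3 J$)
$u = \frac{30}{191}$ ($u = \frac{1}{- \frac{19}{- \frac{9}{2} - -9 - 12} + \frac{23}{6}} = \frac{1}{- \frac{19}{- \frac{9}{2} + 9 - 12} + 23 \cdot \frac{1}{6}} = \frac{1}{- \frac{19}{- \frac{15}{2}} + \frac{23}{6}} = \frac{1}{\left(-19\right) \left(- \frac{2}{15}\right) + \frac{23}{6}} = \frac{1}{\frac{38}{15} + \frac{23}{6}} = \frac{1}{\frac{191}{30}} = \frac{30}{191} \approx 0.15707$)
$u \left(-10720\right) = \frac{30}{191} \left(-10720\right) = - \frac{321600}{191}$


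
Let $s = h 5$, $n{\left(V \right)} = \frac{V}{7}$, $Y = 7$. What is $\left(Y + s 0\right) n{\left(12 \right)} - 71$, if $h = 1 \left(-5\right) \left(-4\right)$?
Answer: $-59$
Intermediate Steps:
$n{\left(V \right)} = \frac{V}{7}$ ($n{\left(V \right)} = V \frac{1}{7} = \frac{V}{7}$)
$h = 20$ ($h = \left(-5\right) \left(-4\right) = 20$)
$s = 100$ ($s = 20 \cdot 5 = 100$)
$\left(Y + s 0\right) n{\left(12 \right)} - 71 = \left(7 + 100 \cdot 0\right) \frac{1}{7} \cdot 12 - 71 = \left(7 + 0\right) \frac{12}{7} - 71 = 7 \cdot \frac{12}{7} - 71 = 12 - 71 = -59$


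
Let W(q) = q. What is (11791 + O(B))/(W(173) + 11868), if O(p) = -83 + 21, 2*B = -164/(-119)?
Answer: 11729/12041 ≈ 0.97409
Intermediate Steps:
B = 82/119 (B = (-164/(-119))/2 = (-164*(-1/119))/2 = (½)*(164/119) = 82/119 ≈ 0.68908)
O(p) = -62
(11791 + O(B))/(W(173) + 11868) = (11791 - 62)/(173 + 11868) = 11729/12041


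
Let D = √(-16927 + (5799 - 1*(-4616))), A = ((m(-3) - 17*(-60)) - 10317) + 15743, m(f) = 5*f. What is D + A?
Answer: 6431 + 4*I*√407 ≈ 6431.0 + 80.697*I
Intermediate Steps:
A = 6431 (A = ((5*(-3) - 17*(-60)) - 10317) + 15743 = ((-15 + 1020) - 10317) + 15743 = (1005 - 10317) + 15743 = -9312 + 15743 = 6431)
D = 4*I*√407 (D = √(-16927 + (5799 + 4616)) = √(-16927 + 10415) = √(-6512) = 4*I*√407 ≈ 80.697*I)
D + A = 4*I*√407 + 6431 = 6431 + 4*I*√407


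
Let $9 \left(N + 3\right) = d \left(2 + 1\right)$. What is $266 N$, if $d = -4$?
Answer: $- \frac{3458}{3} \approx -1152.7$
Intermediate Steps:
$N = - \frac{13}{3}$ ($N = -3 + \frac{\left(-4\right) \left(2 + 1\right)}{9} = -3 + \frac{\left(-4\right) 3}{9} = -3 + \frac{1}{9} \left(-12\right) = -3 - \frac{4}{3} = - \frac{13}{3} \approx -4.3333$)
$266 N = 266 \left(- \frac{13}{3}\right) = - \frac{3458}{3}$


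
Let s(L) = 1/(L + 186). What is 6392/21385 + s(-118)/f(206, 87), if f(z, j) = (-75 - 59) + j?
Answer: 434201/1454180 ≈ 0.29859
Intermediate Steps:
f(z, j) = -134 + j
s(L) = 1/(186 + L)
6392/21385 + s(-118)/f(206, 87) = 6392/21385 + 1/((186 - 118)*(-134 + 87)) = 6392*(1/21385) + 1/(68*(-47)) = 136/455 + (1/68)*(-1/47) = 136/455 - 1/3196 = 434201/1454180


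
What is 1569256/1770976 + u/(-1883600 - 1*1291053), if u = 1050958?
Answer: 390077734145/702779283916 ≈ 0.55505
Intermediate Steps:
1569256/1770976 + u/(-1883600 - 1*1291053) = 1569256/1770976 + 1050958/(-1883600 - 1*1291053) = 1569256*(1/1770976) + 1050958/(-1883600 - 1291053) = 196157/221372 + 1050958/(-3174653) = 196157/221372 + 1050958*(-1/3174653) = 196157/221372 - 1050958/3174653 = 390077734145/702779283916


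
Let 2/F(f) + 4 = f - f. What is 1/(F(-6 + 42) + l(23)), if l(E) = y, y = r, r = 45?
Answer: 2/89 ≈ 0.022472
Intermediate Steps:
y = 45
l(E) = 45
F(f) = -1/2 (F(f) = 2/(-4 + (f - f)) = 2/(-4 + 0) = 2/(-4) = 2*(-1/4) = -1/2)
1/(F(-6 + 42) + l(23)) = 1/(-1/2 + 45) = 1/(89/2) = 2/89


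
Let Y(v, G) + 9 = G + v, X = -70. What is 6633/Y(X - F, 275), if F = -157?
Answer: 6633/353 ≈ 18.790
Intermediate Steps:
Y(v, G) = -9 + G + v (Y(v, G) = -9 + (G + v) = -9 + G + v)
6633/Y(X - F, 275) = 6633/(-9 + 275 + (-70 - 1*(-157))) = 6633/(-9 + 275 + (-70 + 157)) = 6633/(-9 + 275 + 87) = 6633/353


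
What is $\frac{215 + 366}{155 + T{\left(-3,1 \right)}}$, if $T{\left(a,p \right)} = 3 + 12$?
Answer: $\frac{581}{170} \approx 3.4176$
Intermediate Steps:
$T{\left(a,p \right)} = 15$
$\frac{215 + 366}{155 + T{\left(-3,1 \right)}} = \frac{215 + 366}{155 + 15} = \frac{581}{170}$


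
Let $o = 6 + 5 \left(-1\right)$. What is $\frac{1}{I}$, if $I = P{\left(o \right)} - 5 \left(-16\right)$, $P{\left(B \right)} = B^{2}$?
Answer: $\frac{1}{81} \approx 0.012346$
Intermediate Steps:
$o = 1$ ($o = 6 - 5 = 1$)
$I = 81$ ($I = 1^{2} - 5 \left(-16\right) = 1 - -80 = 1 + 80 = 81$)
$\frac{1}{I} = \frac{1}{81}$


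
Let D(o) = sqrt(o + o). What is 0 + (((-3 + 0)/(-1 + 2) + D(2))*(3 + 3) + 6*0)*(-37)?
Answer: 222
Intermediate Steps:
D(o) = sqrt(2)*sqrt(o) (D(o) = sqrt(2*o) = sqrt(2)*sqrt(o))
0 + (((-3 + 0)/(-1 + 2) + D(2))*(3 + 3) + 6*0)*(-37) = 0 + (((-3 + 0)/(-1 + 2) + sqrt(2)*sqrt(2))*(3 + 3) + 6*0)*(-37) = 0 + ((-3/1 + 2)*6 + 0)*(-37) = 0 + ((-3*1 + 2)*6 + 0)*(-37) = 0 + ((-3 + 2)*6 + 0)*(-37) = 0 + (-1*6 + 0)*(-37) = 0 + (-6 + 0)*(-37) = 0 - 6*(-37) = 0 + 222 = 222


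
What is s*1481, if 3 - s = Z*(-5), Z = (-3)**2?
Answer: 71088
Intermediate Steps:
Z = 9
s = 48 (s = 3 - 9*(-5) = 3 - 1*(-45) = 3 + 45 = 48)
s*1481 = 48*1481 = 71088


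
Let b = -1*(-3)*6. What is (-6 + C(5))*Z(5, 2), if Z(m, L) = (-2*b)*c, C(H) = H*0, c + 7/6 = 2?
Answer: 180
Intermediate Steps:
c = ⅚ (c = -7/6 + 2 = ⅚ ≈ 0.83333)
C(H) = 0
b = 18 (b = 3*6 = 18)
Z(m, L) = -30 (Z(m, L) = -2*18*(⅚) = -36*⅚ = -30)
(-6 + C(5))*Z(5, 2) = (-6 + 0)*(-30) = -6*(-30) = 180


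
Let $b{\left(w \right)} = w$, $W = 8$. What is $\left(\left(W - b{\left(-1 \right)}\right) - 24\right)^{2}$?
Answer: $225$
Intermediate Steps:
$\left(\left(W - b{\left(-1 \right)}\right) - 24\right)^{2} = \left(\left(8 - -1\right) - 24\right)^{2} = \left(\left(8 + 1\right) - 24\right)^{2} = \left(9 - 24\right)^{2} = \left(-15\right)^{2} = 225$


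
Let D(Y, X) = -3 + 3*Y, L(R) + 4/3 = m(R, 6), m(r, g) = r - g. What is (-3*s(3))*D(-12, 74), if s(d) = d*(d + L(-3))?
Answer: -2574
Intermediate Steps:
L(R) = -22/3 + R (L(R) = -4/3 + (R - 1*6) = -4/3 + (R - 6) = -4/3 + (-6 + R) = -22/3 + R)
s(d) = d*(-31/3 + d) (s(d) = d*(d + (-22/3 - 3)) = d*(d - 31/3) = d*(-31/3 + d))
(-3*s(3))*D(-12, 74) = (-3*(-31 + 3*3))*(-3 + 3*(-12)) = (-3*(-31 + 9))*(-3 - 36) = -3*(-22)*(-39) = 66*(-39) = -2574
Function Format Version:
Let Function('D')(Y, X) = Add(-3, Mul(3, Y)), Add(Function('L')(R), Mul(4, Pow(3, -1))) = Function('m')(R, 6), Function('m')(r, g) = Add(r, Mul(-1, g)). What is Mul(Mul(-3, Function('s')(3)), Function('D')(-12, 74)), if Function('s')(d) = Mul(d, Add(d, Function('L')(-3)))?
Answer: -2574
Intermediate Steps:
Function('L')(R) = Add(Rational(-22, 3), R) (Function('L')(R) = Add(Rational(-4, 3), Add(R, Mul(-1, 6))) = Add(Rational(-4, 3), Add(R, -6)) = Add(Rational(-4, 3), Add(-6, R)) = Add(Rational(-22, 3), R))
Function('s')(d) = Mul(d, Add(Rational(-31, 3), d)) (Function('s')(d) = Mul(d, Add(d, Add(Rational(-22, 3), -3))) = Mul(d, Add(d, Rational(-31, 3))) = Mul(d, Add(Rational(-31, 3), d)))
Mul(Mul(-3, Function('s')(3)), Function('D')(-12, 74)) = Mul(Mul(-3, Mul(Rational(1, 3), 3, Add(-31, Mul(3, 3)))), Add(-3, Mul(3, -12))) = Mul(Mul(-3, Mul(Rational(1, 3), 3, Add(-31, 9))), Add(-3, -36)) = Mul(Mul(-3, Mul(Rational(1, 3), 3, -22)), -39) = Mul(Mul(-3, -22), -39) = Mul(66, -39) = -2574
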